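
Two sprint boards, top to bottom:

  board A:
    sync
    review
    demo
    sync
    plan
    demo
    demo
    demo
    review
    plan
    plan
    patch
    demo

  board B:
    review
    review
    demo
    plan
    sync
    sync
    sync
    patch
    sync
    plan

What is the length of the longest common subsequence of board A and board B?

Pick review (board A #2, board B #2), demo (board A #3, board B #3), sync (board A #4, board B #9), plan (board A #11, board B #10); all 4 tasks appear in both, in order. The LCS DP gives dp[13][10] = 4, so this is optimal.

4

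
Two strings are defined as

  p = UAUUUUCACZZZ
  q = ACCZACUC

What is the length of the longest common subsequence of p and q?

Let dp[i][j] be the LCS length of the first i characters of p and the first j characters of q. dp[i][j] = dp[i-1][j-1]+1 when the i-th and j-th characters match, else max(dp[i-1][j], dp[i][j-1]).
    ·  A  C  C  Z  A  C  U  C
 ·  0  0  0  0  0  0  0  0  0
 U  0  0  0  0  0  0  0  1  1
 A  0  1  1  1  1  1  1  1  1
 U  0  1  1  1  1  1  1  2  2
 U  0  1  1  1  1  1  1  2  2
 U  0  1  1  1  1  1  1  2  2
 U  0  1  1  1  1  1  1  2  2
 C  0  1  2  2  2  2  2  2  3
 A  0  1  2  2  2  3  3  3  3
 C  0  1  2  3  3  3  4  4  4
 Z  0  1  2  3  4  4  4  4  4
 Z  0  1  2  3  4  4  4  4  4
 Z  0  1  2  3  4  4  4  4  4
dp[12][8] = 4. One LCS (by backtracking along matches): ACAC.

4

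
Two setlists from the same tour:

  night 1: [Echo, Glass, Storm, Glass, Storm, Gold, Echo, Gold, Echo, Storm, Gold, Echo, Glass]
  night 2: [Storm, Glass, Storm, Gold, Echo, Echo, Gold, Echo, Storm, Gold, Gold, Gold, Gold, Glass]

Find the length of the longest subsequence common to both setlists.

One common subsequence of length 10: Storm (night 1 #3, night 2 #1); then Glass (night 1 #4, night 2 #2); then Storm (night 1 #5, night 2 #3); then Gold (night 1 #6, night 2 #4); then Echo (night 1 #7, night 2 #6); then Gold (night 1 #8, night 2 #7); then Echo (night 1 #9, night 2 #8); then Storm (night 1 #10, night 2 #9); then Gold (night 1 #11, night 2 #13); then Glass (night 1 #13, night 2 #14). Since dp[13][14] = 10, nothing longer is possible.

10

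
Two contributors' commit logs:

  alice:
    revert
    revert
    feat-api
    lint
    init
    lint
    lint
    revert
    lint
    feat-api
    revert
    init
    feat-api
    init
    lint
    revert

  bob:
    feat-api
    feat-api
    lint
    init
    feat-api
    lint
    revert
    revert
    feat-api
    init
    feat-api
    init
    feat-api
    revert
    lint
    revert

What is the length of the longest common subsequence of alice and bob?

One common subsequence of length 11: feat-api (alice #3, bob #2), then lint (alice #4, bob #3), then init (alice #5, bob #4), then lint (alice #6, bob #6), then revert (alice #8, bob #8), then feat-api (alice #10, bob #9), then init (alice #12, bob #10), then feat-api (alice #13, bob #11), then init (alice #14, bob #12), then lint (alice #15, bob #15), then revert (alice #16, bob #16). dp[16][16] = 11 confirms this is the maximum.

11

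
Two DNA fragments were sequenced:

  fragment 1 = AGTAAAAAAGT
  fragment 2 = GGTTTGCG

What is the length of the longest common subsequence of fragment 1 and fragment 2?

Let dp[i][j] be the LCS length of the first i bases of fragment 1 and the first j bases of fragment 2. dp[i][j] = dp[i-1][j-1]+1 when the i-th and j-th bases match, else max(dp[i-1][j], dp[i][j-1]).
    ·  G  G  T  T  T  G  C  G
 ·  0  0  0  0  0  0  0  0  0
 A  0  0  0  0  0  0  0  0  0
 G  0  1  1  1  1  1  1  1  1
 T  0  1  1  2  2  2  2  2  2
 A  0  1  1  2  2  2  2  2  2
 A  0  1  1  2  2  2  2  2  2
 A  0  1  1  2  2  2  2  2  2
 A  0  1  1  2  2  2  2  2  2
 A  0  1  1  2  2  2  2  2  2
 A  0  1  1  2  2  2  2  2  2
 G  0  1  2  2  2  2  3  3  3
 T  0  1  2  3  3  3  3  3  3
dp[11][8] = 3. One LCS (by backtracking along matches): GTG.

3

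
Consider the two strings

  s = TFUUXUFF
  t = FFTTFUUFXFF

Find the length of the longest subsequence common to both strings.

7

Let dp[i][j] be the LCS length of the first i characters of s and the first j characters of t. dp[i][j] = dp[i-1][j-1]+1 when the i-th and j-th characters match, else max(dp[i-1][j], dp[i][j-1]).
    ·  F  F  T  T  F  U  U  F  X  F  F
 ·  0  0  0  0  0  0  0  0  0  0  0  0
 T  0  0  0  1  1  1  1  1  1  1  1  1
 F  0  1  1  1  1  2  2  2  2  2  2  2
 U  0  1  1  1  1  2  3  3  3  3  3  3
 U  0  1  1  1  1  2  3  4  4  4  4  4
 X  0  1  1  1  1  2  3  4  4  5  5  5
 U  0  1  1  1  1  2  3  4  4  5  5  5
 F  0  1  2  2  2  2  3  4  5  5  6  6
 F  0  1  2  2  2  3  3  4  5  5  6  7
dp[8][11] = 7. One LCS (by backtracking along matches): TFUUXFF.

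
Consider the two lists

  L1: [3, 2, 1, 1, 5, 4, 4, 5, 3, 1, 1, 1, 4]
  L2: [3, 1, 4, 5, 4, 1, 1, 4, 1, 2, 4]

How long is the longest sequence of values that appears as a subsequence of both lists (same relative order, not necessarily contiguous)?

8

One common subsequence of length 8: 3 at L1[1]=L2[1], then 1 at L1[3]=L2[2], then 5 at L1[5]=L2[4], then 4 at L1[7]=L2[5], then 1 at L1[10]=L2[6], then 1 at L1[11]=L2[7], then 1 at L1[12]=L2[9], then 4 at L1[13]=L2[11], and the DP table's final entry dp[13][11] is also 8, so no common subsequence is longer.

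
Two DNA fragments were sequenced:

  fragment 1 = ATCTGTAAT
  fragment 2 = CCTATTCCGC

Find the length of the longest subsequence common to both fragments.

4

One common subsequence of length 4: A at fragment 1[1]=fragment 2[4] → T at fragment 1[2]=fragment 2[6] → C at fragment 1[3]=fragment 2[8] → G at fragment 1[5]=fragment 2[9]. The LCS DP gives dp[9][10] = 4, so this is optimal.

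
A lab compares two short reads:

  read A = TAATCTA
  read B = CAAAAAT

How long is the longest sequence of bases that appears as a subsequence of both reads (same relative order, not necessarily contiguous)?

3

Taking A (read A #2, read B #5); then A (read A #3, read B #6); then T (read A #6, read B #7) gives a common subsequence of length 3. Since dp[7][7] = 3, nothing longer is possible.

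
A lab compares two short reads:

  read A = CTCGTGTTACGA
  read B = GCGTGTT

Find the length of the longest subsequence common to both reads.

One common subsequence of length 6: C at read A[3]=read B[2] → G at read A[4]=read B[3] → T at read A[5]=read B[4] → G at read A[6]=read B[5] → T at read A[7]=read B[6] → T at read A[8]=read B[7]. The LCS DP gives dp[12][7] = 6, so this is optimal.

6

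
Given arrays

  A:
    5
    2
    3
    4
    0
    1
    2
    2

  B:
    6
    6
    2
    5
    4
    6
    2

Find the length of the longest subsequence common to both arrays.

3

Let dp[i][j] be the LCS length of the first i values of A and the first j values of B. dp[i][j] = dp[i-1][j-1]+1 when the i-th and j-th values match, else max(dp[i-1][j], dp[i][j-1]).
    ·  6  6  2  5  4  6  2
 ·  0  0  0  0  0  0  0  0
 5  0  0  0  0  1  1  1  1
 2  0  0  0  1  1  1  1  2
 3  0  0  0  1  1  1  1  2
 4  0  0  0  1  1  2  2  2
 0  0  0  0  1  1  2  2  2
 1  0  0  0  1  1  2  2  2
 2  0  0  0  1  1  2  2  3
 2  0  0  0  1  1  2  2  3
dp[8][7] = 3. One LCS (by backtracking along matches): 5, 4, 2.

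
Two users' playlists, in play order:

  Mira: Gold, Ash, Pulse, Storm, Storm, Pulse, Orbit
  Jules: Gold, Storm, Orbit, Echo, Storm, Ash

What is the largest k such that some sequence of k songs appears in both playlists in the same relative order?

3

Taking Gold (Mira #1, Jules #1) → Storm (Mira #4, Jules #2) → Storm (Mira #5, Jules #5) gives a common subsequence of length 3. Since dp[7][6] = 3, nothing longer is possible.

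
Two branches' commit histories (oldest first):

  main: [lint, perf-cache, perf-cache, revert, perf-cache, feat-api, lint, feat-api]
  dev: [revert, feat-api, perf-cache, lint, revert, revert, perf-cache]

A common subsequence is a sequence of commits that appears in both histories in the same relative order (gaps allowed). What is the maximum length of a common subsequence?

3

Taking lint [1,4], then revert [4,6], then perf-cache [5,7] gives a common subsequence of length 3. The LCS DP gives dp[8][7] = 3, so this is optimal.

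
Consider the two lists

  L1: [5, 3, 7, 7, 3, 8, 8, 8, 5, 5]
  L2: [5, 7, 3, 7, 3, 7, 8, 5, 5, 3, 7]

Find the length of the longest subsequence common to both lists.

Pick 5 (L1 #1, L2 #1) → 3 (L1 #2, L2 #3) → 7 (L1 #3, L2 #4) → 7 (L1 #4, L2 #6) → 8 (L1 #8, L2 #7) → 5 (L1 #9, L2 #8) → 5 (L1 #10, L2 #9); all 7 values appear in both, in order. Since dp[10][11] = 7, nothing longer is possible.

7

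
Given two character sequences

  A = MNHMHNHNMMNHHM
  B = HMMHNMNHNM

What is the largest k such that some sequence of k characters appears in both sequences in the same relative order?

8

Taking M [1,2], then M [4,3], then H [7,4], then N [8,5], then M [10,6], then N [11,7], then H [12,8], then M [14,10] gives a common subsequence of length 8. dp[14][10] = 8 confirms this is the maximum.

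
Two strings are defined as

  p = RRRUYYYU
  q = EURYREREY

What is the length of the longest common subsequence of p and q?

Let dp[i][j] be the LCS length of the first i characters of p and the first j characters of q. dp[i][j] = dp[i-1][j-1]+1 when the i-th and j-th characters match, else max(dp[i-1][j], dp[i][j-1]).
    ·  E  U  R  Y  R  E  R  E  Y
 ·  0  0  0  0  0  0  0  0  0  0
 R  0  0  0  1  1  1  1  1  1  1
 R  0  0  0  1  1  2  2  2  2  2
 R  0  0  0  1  1  2  2  3  3  3
 U  0  0  1  1  1  2  2  3  3  3
 Y  0  0  1  1  2  2  2  3  3  4
 Y  0  0  1  1  2  2  2  3  3  4
 Y  0  0  1  1  2  2  2  3  3  4
 U  0  0  1  1  2  2  2  3  3  4
dp[8][9] = 4. One LCS (by backtracking along matches): RRRY.

4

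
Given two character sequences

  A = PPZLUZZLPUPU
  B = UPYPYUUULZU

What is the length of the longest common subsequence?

Pick P [1,2], then P [2,4], then L [4,9], then Z [7,10], then U [12,11]; all 5 characters appear in both, in order. dp[12][11] = 5 confirms this is the maximum.

5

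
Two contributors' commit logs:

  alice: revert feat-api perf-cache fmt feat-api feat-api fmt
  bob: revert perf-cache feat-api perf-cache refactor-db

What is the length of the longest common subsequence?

3

Match revert [1,1] → feat-api [2,3] → perf-cache [3,4] — 3 commits in the same relative order in both. The LCS DP gives dp[7][5] = 3, so this is optimal.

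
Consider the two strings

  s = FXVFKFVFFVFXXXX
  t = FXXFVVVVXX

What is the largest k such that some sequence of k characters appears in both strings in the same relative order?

7

Taking F at s[1]=t[1]; then X at s[2]=t[3]; then V at s[3]=t[6]; then V at s[7]=t[7]; then V at s[10]=t[8]; then X at s[14]=t[9]; then X at s[15]=t[10] gives a common subsequence of length 7. The LCS DP gives dp[15][10] = 7, so this is optimal.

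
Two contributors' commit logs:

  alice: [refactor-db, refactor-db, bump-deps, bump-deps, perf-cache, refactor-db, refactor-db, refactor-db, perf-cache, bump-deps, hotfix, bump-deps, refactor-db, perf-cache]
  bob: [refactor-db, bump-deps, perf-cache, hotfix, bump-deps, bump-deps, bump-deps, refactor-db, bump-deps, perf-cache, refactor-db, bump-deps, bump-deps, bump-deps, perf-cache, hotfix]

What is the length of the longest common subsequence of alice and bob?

Pick refactor-db (alice #1, bob #1) → refactor-db (alice #2, bob #8) → bump-deps (alice #4, bob #9) → perf-cache (alice #5, bob #10) → refactor-db (alice #6, bob #11) → bump-deps (alice #10, bob #13) → bump-deps (alice #12, bob #14) → perf-cache (alice #14, bob #15); all 8 commits appear in both, in order. The LCS DP gives dp[14][16] = 8, so this is optimal.

8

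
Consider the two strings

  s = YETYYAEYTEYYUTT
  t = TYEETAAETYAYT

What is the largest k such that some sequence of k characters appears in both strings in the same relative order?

9

Match Y (s #1, t #2), then E (s #2, t #4), then T (s #3, t #5), then A (s #6, t #7), then E (s #7, t #8), then T (s #9, t #9), then Y (s #11, t #10), then Y (s #12, t #12), then T (s #15, t #13) — 9 characters in the same relative order in both. dp[15][13] = 9 confirms this is the maximum.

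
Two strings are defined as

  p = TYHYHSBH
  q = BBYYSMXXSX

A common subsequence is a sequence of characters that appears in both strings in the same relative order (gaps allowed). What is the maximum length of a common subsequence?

Taking Y (p #2, q #3); then Y (p #4, q #4); then S (p #6, q #9) gives a common subsequence of length 3, and the DP table's final entry dp[8][10] is also 3, so no common subsequence is longer.

3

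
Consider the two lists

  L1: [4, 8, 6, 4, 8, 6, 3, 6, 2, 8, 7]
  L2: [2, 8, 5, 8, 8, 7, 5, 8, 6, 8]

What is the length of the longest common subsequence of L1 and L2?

Let dp[i][j] be the LCS length of the first i values of L1 and the first j values of L2. dp[i][j] = dp[i-1][j-1]+1 when the i-th and j-th values match, else max(dp[i-1][j], dp[i][j-1]).
    ·  2  8  5  8  8  7  5  8  6  8
 ·  0  0  0  0  0  0  0  0  0  0  0
 4  0  0  0  0  0  0  0  0  0  0  0
 8  0  0  1  1  1  1  1  1  1  1  1
 6  0  0  1  1  1  1  1  1  1  2  2
 4  0  0  1  1  1  1  1  1  1  2  2
 8  0  0  1  1  2  2  2  2  2  2  3
 6  0  0  1  1  2  2  2  2  2  3  3
 3  0  0  1  1  2  2  2  2  2  3  3
 6  0  0  1  1  2  2  2  2  2  3  3
 2  0  1  1  1  2  2  2  2  2  3  3
 8  0  1  2  2  2  3  3  3  3  3  4
 7  0  1  2  2  2  3  4  4  4  4  4
dp[11][10] = 4. One LCS (by backtracking along matches): 8, 8, 6, 8.

4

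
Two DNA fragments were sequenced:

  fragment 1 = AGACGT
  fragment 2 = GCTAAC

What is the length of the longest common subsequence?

Let dp[i][j] be the LCS length of the first i bases of fragment 1 and the first j bases of fragment 2. dp[i][j] = dp[i-1][j-1]+1 when the i-th and j-th bases match, else max(dp[i-1][j], dp[i][j-1]).
    ·  G  C  T  A  A  C
 ·  0  0  0  0  0  0  0
 A  0  0  0  0  1  1  1
 G  0  1  1  1  1  1  1
 A  0  1  1  1  2  2  2
 C  0  1  2  2  2  2  3
 G  0  1  2  2  2  2  3
 T  0  1  2  3  3  3  3
dp[6][6] = 3. One LCS (by backtracking along matches): AAC.

3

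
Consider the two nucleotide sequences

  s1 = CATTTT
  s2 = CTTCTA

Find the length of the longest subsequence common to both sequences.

4

Let dp[i][j] be the LCS length of the first i bases of s1 and the first j bases of s2. dp[i][j] = dp[i-1][j-1]+1 when the i-th and j-th bases match, else max(dp[i-1][j], dp[i][j-1]).
    ·  C  T  T  C  T  A
 ·  0  0  0  0  0  0  0
 C  0  1  1  1  1  1  1
 A  0  1  1  1  1  1  2
 T  0  1  2  2  2  2  2
 T  0  1  2  3  3  3  3
 T  0  1  2  3  3  4  4
 T  0  1  2  3  3  4  4
dp[6][6] = 4. One LCS (by backtracking along matches): CTTT.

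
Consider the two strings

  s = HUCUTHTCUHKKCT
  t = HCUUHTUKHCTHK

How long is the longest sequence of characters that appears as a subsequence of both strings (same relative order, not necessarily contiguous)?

Match H [1,1] → U [2,3] → U [4,4] → H [6,5] → T [7,6] → U [9,7] → H [10,9] → C [13,10] → T [14,11] — 9 characters in the same relative order in both. The LCS DP gives dp[14][13] = 9, so this is optimal.

9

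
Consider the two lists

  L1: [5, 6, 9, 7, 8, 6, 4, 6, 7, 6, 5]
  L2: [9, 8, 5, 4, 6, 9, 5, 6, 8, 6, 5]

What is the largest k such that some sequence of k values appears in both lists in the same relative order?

6

Pick 5 at L1[1]=L2[3], 6 at L1[2]=L2[5], 9 at L1[3]=L2[6], 8 at L1[5]=L2[9], 6 at L1[10]=L2[10], 5 at L1[11]=L2[11]; all 6 values appear in both, in order. dp[11][11] = 6 confirms this is the maximum.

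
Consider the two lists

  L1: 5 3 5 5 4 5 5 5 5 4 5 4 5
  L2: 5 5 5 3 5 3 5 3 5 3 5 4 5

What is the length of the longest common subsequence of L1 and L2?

Match 5 [1,1]; then 5 [3,2]; then 5 [4,3]; then 5 [6,5]; then 5 [7,7]; then 5 [8,9]; then 5 [11,11]; then 4 [12,12]; then 5 [13,13] — 9 values in the same relative order in both. Since dp[13][13] = 9, nothing longer is possible.

9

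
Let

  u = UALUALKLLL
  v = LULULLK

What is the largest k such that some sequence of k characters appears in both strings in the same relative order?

Match U (u #1, v #2) → L (u #3, v #3) → U (u #4, v #4) → L (u #6, v #6) → K (u #7, v #7) — 5 characters in the same relative order in both. dp[10][7] = 5 confirms this is the maximum.

5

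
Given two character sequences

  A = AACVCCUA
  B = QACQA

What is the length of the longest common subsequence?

3

Match A (A #2, B #2); then C (A #3, B #3); then A (A #8, B #5) — 3 characters in the same relative order in both. Since dp[8][5] = 3, nothing longer is possible.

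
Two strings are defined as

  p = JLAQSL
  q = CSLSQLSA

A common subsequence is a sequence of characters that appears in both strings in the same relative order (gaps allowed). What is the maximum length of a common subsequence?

3

Match L (p #2, q #3) → Q (p #4, q #5) → S (p #5, q #7) — 3 characters in the same relative order in both. Since dp[6][8] = 3, nothing longer is possible.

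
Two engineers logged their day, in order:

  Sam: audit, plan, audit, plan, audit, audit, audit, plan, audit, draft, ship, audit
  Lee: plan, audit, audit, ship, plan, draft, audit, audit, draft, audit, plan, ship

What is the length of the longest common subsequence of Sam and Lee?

8

One common subsequence of length 8: audit [1,2] → audit [3,3] → plan [4,5] → audit [5,7] → audit [6,8] → audit [7,10] → plan [8,11] → ship [11,12]. The LCS DP gives dp[12][12] = 8, so this is optimal.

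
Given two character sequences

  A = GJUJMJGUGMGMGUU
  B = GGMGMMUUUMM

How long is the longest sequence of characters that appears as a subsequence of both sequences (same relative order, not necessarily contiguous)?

Match G at A[1]=B[2] → M at A[5]=B[3] → G at A[9]=B[4] → M at A[10]=B[5] → M at A[12]=B[6] → U at A[14]=B[8] → U at A[15]=B[9] — 7 characters in the same relative order in both. Since dp[15][11] = 7, nothing longer is possible.

7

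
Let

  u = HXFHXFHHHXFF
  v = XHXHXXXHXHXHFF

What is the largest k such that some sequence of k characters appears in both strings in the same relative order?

One common subsequence of length 9: H at u[1]=v[2], X at u[2]=v[3], H at u[4]=v[4], X at u[5]=v[7], H at u[7]=v[8], H at u[8]=v[10], H at u[9]=v[12], F at u[11]=v[13], F at u[12]=v[14]. Since dp[12][14] = 9, nothing longer is possible.

9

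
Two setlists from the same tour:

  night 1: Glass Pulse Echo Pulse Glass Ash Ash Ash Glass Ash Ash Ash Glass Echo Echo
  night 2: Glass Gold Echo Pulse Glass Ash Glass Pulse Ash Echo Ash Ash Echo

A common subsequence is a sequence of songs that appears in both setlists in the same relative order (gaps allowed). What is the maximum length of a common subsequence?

One common subsequence of length 10: Glass at night 1[1]=night 2[1]; then Echo at night 1[3]=night 2[3]; then Pulse at night 1[4]=night 2[4]; then Glass at night 1[5]=night 2[5]; then Ash at night 1[8]=night 2[6]; then Glass at night 1[9]=night 2[7]; then Ash at night 1[10]=night 2[9]; then Ash at night 1[11]=night 2[11]; then Ash at night 1[12]=night 2[12]; then Echo at night 1[15]=night 2[13]. Since dp[15][13] = 10, nothing longer is possible.

10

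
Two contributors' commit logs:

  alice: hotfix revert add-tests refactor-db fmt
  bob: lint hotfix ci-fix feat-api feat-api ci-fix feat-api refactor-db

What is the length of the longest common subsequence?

2

Match hotfix (alice #1, bob #2) → refactor-db (alice #4, bob #8) — 2 commits in the same relative order in both. dp[5][8] = 2 confirms this is the maximum.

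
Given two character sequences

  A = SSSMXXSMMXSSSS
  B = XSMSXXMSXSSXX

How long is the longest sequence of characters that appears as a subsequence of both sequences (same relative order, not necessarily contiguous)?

Pick S at A[1]=B[2], then S at A[3]=B[4], then X at A[5]=B[5], then X at A[6]=B[6], then S at A[7]=B[8], then X at A[10]=B[9], then S at A[11]=B[10], then S at A[12]=B[11]; all 8 characters appear in both, in order. The LCS DP gives dp[14][13] = 8, so this is optimal.

8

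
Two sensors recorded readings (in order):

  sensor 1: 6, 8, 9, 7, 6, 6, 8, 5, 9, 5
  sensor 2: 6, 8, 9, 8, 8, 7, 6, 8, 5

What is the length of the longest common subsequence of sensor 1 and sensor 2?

7

One common subsequence of length 7: 6 [1,1], 8 [2,2], 9 [3,3], 7 [4,6], 6 [6,7], 8 [7,8], 5 [10,9]. dp[10][9] = 7 confirms this is the maximum.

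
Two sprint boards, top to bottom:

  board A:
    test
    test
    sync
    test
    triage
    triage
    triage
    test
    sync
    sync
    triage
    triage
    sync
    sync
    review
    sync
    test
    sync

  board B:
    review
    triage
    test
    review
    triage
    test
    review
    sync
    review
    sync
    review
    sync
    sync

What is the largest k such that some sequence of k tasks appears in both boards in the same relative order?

One common subsequence of length 8: test at board A[1]=board B[3]; then triage at board A[7]=board B[5]; then test at board A[8]=board B[6]; then sync at board A[9]=board B[8]; then sync at board A[14]=board B[10]; then review at board A[15]=board B[11]; then sync at board A[16]=board B[12]; then sync at board A[18]=board B[13]. The LCS DP gives dp[18][13] = 8, so this is optimal.

8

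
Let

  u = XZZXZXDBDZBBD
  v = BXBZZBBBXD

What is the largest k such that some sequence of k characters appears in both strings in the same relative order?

Let dp[i][j] be the LCS length of the first i characters of u and the first j characters of v. dp[i][j] = dp[i-1][j-1]+1 when the i-th and j-th characters match, else max(dp[i-1][j], dp[i][j-1]).
    ·  B  X  B  Z  Z  B  B  B  X  D
 ·  0  0  0  0  0  0  0  0  0  0  0
 X  0  0  1  1  1  1  1  1  1  1  1
 Z  0  0  1  1  2  2  2  2  2  2  2
 Z  0  0  1  1  2  3  3  3  3  3  3
 X  0  0  1  1  2  3  3  3  3  4  4
 Z  0  0  1  1  2  3  3  3  3  4  4
 X  0  0  1  1  2  3  3  3  3  4  4
 D  0  0  1  1  2  3  3  3  3  4  5
 B  0  1  1  2  2  3  4  4  4  4  5
 D  0  1  1  2  2  3  4  4  4  4  5
 Z  0  1  1  2  3  3  4  4  4  4  5
 B  0  1  1  2  3  3  4  5  5  5  5
 B  0  1  1  2  3  3  4  5  6  6  6
 D  0  1  1  2  3  3  4  5  6  6  7
dp[13][10] = 7. One LCS (by backtracking along matches): XZZBBBD.

7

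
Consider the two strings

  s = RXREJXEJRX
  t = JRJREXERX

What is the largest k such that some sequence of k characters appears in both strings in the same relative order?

7

Taking R [1,2]; then R [3,4]; then E [4,5]; then X [6,6]; then E [7,7]; then R [9,8]; then X [10,9] gives a common subsequence of length 7. dp[10][9] = 7 confirms this is the maximum.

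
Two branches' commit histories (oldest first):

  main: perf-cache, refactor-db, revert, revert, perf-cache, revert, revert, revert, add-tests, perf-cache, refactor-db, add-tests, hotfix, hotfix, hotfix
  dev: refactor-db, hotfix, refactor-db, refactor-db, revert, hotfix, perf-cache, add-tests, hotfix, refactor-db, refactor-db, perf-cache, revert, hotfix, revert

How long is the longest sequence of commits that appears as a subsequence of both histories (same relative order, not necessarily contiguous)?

6

Match refactor-db [2,4] → revert [3,5] → perf-cache [5,7] → add-tests [9,8] → perf-cache [10,12] → hotfix [13,14] — 6 commits in the same relative order in both, and the DP table's final entry dp[15][15] is also 6, so no common subsequence is longer.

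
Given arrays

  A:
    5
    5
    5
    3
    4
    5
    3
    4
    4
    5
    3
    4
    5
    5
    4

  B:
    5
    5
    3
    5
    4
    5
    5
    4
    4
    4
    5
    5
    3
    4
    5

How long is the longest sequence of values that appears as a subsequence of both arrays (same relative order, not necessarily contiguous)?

Match 5 at A[1]=B[1] → 5 at A[2]=B[2] → 5 at A[3]=B[4] → 4 at A[5]=B[5] → 5 at A[6]=B[7] → 4 at A[8]=B[9] → 4 at A[9]=B[10] → 5 at A[10]=B[12] → 3 at A[11]=B[13] → 4 at A[12]=B[14] → 5 at A[14]=B[15] — 11 values in the same relative order in both. dp[15][15] = 11 confirms this is the maximum.

11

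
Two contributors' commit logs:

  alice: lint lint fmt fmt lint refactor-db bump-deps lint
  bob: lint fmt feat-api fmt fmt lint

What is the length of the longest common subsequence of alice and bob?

One common subsequence of length 4: lint [1,1]; then fmt [3,4]; then fmt [4,5]; then lint [8,6], and the DP table's final entry dp[8][6] is also 4, so no common subsequence is longer.

4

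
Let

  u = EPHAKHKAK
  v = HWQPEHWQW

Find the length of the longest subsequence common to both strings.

2

Let dp[i][j] be the LCS length of the first i characters of u and the first j characters of v. dp[i][j] = dp[i-1][j-1]+1 when the i-th and j-th characters match, else max(dp[i-1][j], dp[i][j-1]).
    ·  H  W  Q  P  E  H  W  Q  W
 ·  0  0  0  0  0  0  0  0  0  0
 E  0  0  0  0  0  1  1  1  1  1
 P  0  0  0  0  1  1  1  1  1  1
 H  0  1  1  1  1  1  2  2  2  2
 A  0  1  1  1  1  1  2  2  2  2
 K  0  1  1  1  1  1  2  2  2  2
 H  0  1  1  1  1  1  2  2  2  2
 K  0  1  1  1  1  1  2  2  2  2
 A  0  1  1  1  1  1  2  2  2  2
 K  0  1  1  1  1  1  2  2  2  2
dp[9][9] = 2. One LCS (by backtracking along matches): EH.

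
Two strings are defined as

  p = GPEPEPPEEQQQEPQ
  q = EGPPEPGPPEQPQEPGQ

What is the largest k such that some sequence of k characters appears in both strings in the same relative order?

12

One common subsequence of length 12: G [1,2]; then P [2,4]; then E [3,5]; then P [4,6]; then P [6,8]; then P [7,9]; then E [9,10]; then Q [10,11]; then Q [12,13]; then E [13,14]; then P [14,15]; then Q [15,17]. dp[15][17] = 12 confirms this is the maximum.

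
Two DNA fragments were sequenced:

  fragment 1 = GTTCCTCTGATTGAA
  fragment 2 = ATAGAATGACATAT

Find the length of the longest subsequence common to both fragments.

Pick T at fragment 1[2]=fragment 2[2] → G at fragment 1[9]=fragment 2[4] → A at fragment 1[10]=fragment 2[6] → T at fragment 1[12]=fragment 2[7] → G at fragment 1[13]=fragment 2[8] → A at fragment 1[14]=fragment 2[11] → A at fragment 1[15]=fragment 2[13]; all 7 bases appear in both, in order, and the DP table's final entry dp[15][14] is also 7, so no common subsequence is longer.

7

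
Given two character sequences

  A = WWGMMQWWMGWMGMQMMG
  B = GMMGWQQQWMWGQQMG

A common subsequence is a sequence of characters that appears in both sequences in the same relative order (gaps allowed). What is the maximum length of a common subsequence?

Match G [3,1] → M [4,2] → M [5,3] → Q [6,8] → W [8,9] → M [9,10] → W [11,11] → G [13,12] → Q [15,14] → M [17,15] → G [18,16] — 11 characters in the same relative order in both. Since dp[18][16] = 11, nothing longer is possible.

11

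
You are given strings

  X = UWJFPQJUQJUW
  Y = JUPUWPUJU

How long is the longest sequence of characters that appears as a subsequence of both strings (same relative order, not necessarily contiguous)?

6

Let dp[i][j] be the LCS length of the first i characters of X and the first j characters of Y. dp[i][j] = dp[i-1][j-1]+1 when the i-th and j-th characters match, else max(dp[i-1][j], dp[i][j-1]).
    ·  J  U  P  U  W  P  U  J  U
 ·  0  0  0  0  0  0  0  0  0  0
 U  0  0  1  1  1  1  1  1  1  1
 W  0  0  1  1  1  2  2  2  2  2
 J  0  1  1  1  1  2  2  2  3  3
 F  0  1  1  1  1  2  2  2  3  3
 P  0  1  1  2  2  2  3  3  3  3
 Q  0  1  1  2  2  2  3  3  3  3
 J  0  1  1  2  2  2  3  3  4  4
 U  0  1  2  2  3  3  3  4  4  5
 Q  0  1  2  2  3  3  3  4  4  5
 J  0  1  2  2  3  3  3  4  5  5
 U  0  1  2  2  3  3  3  4  5  6
 W  0  1  2  2  3  4  4  4  5  6
dp[12][9] = 6. One LCS (by backtracking along matches): UWPUJU.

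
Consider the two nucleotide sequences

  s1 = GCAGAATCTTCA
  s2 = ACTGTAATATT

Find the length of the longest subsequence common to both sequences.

Pick C at s1[2]=s2[2] → G at s1[4]=s2[4] → A at s1[5]=s2[6] → A at s1[6]=s2[7] → T at s1[7]=s2[8] → T at s1[9]=s2[10] → T at s1[10]=s2[11]; all 7 bases appear in both, in order. The LCS DP gives dp[12][11] = 7, so this is optimal.

7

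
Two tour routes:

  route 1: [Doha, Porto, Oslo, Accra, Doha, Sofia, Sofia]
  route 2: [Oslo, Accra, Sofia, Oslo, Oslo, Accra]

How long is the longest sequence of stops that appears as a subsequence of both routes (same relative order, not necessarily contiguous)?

Match Oslo [3,1], then Accra [4,2], then Sofia [6,3] — 3 stops in the same relative order in both, and the DP table's final entry dp[7][6] is also 3, so no common subsequence is longer.

3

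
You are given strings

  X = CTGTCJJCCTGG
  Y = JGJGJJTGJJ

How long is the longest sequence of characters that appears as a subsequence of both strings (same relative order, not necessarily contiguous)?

Let dp[i][j] be the LCS length of the first i characters of X and the first j characters of Y. dp[i][j] = dp[i-1][j-1]+1 when the i-th and j-th characters match, else max(dp[i-1][j], dp[i][j-1]).
    ·  J  G  J  G  J  J  T  G  J  J
 ·  0  0  0  0  0  0  0  0  0  0  0
 C  0  0  0  0  0  0  0  0  0  0  0
 T  0  0  0  0  0  0  0  1  1  1  1
 G  0  0  1  1  1  1  1  1  2  2  2
 T  0  0  1  1  1  1  1  2  2  2  2
 C  0  0  1  1  1  1  1  2  2  2  2
 J  0  1  1  2  2  2  2  2  2  3  3
 J  0  1  1  2  2  3  3  3  3  3  4
 C  0  1  1  2  2  3  3  3  3  3  4
 C  0  1  1  2  2  3  3  3  3  3  4
 T  0  1  1  2  2  3  3  4  4  4  4
 G  0  1  2  2  3  3  3  4  5  5  5
 G  0  1  2  2  3  3  3  4  5  5  5
dp[12][10] = 5. One LCS (by backtracking along matches): GJJTG.

5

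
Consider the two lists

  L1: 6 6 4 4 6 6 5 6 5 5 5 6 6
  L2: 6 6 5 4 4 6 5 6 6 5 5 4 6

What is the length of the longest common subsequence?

Pick 6 (L1 #1, L2 #1), 6 (L1 #2, L2 #2), 4 (L1 #3, L2 #4), 4 (L1 #4, L2 #5), 6 (L1 #5, L2 #6), 6 (L1 #6, L2 #8), 6 (L1 #8, L2 #9), 5 (L1 #9, L2 #10), 5 (L1 #10, L2 #11), 6 (L1 #13, L2 #13); all 10 values appear in both, in order. dp[13][13] = 10 confirms this is the maximum.

10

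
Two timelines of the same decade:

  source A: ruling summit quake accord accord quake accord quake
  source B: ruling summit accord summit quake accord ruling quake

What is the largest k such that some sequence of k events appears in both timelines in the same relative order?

One common subsequence of length 6: ruling (source A #1, source B #1) → summit (source A #2, source B #2) → accord (source A #4, source B #3) → quake (source A #6, source B #5) → accord (source A #7, source B #6) → quake (source A #8, source B #8), and the DP table's final entry dp[8][8] is also 6, so no common subsequence is longer.

6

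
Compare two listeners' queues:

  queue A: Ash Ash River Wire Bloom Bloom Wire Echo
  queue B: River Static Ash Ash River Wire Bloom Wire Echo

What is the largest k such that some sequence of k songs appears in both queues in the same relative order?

One common subsequence of length 7: Ash (queue A #1, queue B #3), Ash (queue A #2, queue B #4), River (queue A #3, queue B #5), Wire (queue A #4, queue B #6), Bloom (queue A #6, queue B #7), Wire (queue A #7, queue B #8), Echo (queue A #8, queue B #9), and the DP table's final entry dp[8][9] is also 7, so no common subsequence is longer.

7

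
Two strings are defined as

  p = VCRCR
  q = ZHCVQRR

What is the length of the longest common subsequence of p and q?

Let dp[i][j] be the LCS length of the first i characters of p and the first j characters of q. dp[i][j] = dp[i-1][j-1]+1 when the i-th and j-th characters match, else max(dp[i-1][j], dp[i][j-1]).
    ·  Z  H  C  V  Q  R  R
 ·  0  0  0  0  0  0  0  0
 V  0  0  0  0  1  1  1  1
 C  0  0  0  1  1  1  1  1
 R  0  0  0  1  1  1  2  2
 C  0  0  0  1  1  1  2  2
 R  0  0  0  1  1  1  2  3
dp[5][7] = 3. One LCS (by backtracking along matches): VRR.

3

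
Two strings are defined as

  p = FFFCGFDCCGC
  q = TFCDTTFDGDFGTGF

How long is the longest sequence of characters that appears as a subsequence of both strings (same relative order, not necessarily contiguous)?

One common subsequence of length 5: F [1,2]; then F [2,7]; then F [3,11]; then G [5,14]; then F [6,15]. The LCS DP gives dp[11][15] = 5, so this is optimal.

5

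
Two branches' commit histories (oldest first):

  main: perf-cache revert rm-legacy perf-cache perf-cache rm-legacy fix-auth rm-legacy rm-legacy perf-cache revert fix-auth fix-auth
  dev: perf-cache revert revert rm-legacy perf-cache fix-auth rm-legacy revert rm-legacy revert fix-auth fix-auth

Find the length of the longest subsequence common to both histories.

Match perf-cache [1,1] → revert [2,3] → rm-legacy [3,4] → perf-cache [5,5] → fix-auth [7,6] → rm-legacy [8,7] → rm-legacy [9,9] → revert [11,10] → fix-auth [12,11] → fix-auth [13,12] — 10 commits in the same relative order in both. Since dp[13][12] = 10, nothing longer is possible.

10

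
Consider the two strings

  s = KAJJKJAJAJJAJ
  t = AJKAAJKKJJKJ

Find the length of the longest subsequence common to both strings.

Taking A (s #2, t #1), then J (s #4, t #2), then K (s #5, t #3), then A (s #7, t #5), then J (s #8, t #6), then J (s #10, t #9), then J (s #11, t #10), then J (s #13, t #12) gives a common subsequence of length 8. The LCS DP gives dp[13][12] = 8, so this is optimal.

8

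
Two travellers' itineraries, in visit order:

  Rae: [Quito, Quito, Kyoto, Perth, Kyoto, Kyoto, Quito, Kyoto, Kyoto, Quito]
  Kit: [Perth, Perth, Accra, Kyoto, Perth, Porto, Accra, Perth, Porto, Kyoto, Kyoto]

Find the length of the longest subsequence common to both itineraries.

One common subsequence of length 4: Kyoto at Rae[3]=Kit[4]; then Perth at Rae[4]=Kit[8]; then Kyoto at Rae[8]=Kit[10]; then Kyoto at Rae[9]=Kit[11]. dp[10][11] = 4 confirms this is the maximum.

4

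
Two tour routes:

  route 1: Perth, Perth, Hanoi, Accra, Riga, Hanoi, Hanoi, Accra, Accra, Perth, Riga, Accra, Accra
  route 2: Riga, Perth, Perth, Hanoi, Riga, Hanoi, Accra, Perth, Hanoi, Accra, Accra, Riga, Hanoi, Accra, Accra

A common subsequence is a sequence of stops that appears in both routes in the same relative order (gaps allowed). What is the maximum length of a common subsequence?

11

One common subsequence of length 11: Perth at route 1[1]=route 2[2]; then Perth at route 1[2]=route 2[3]; then Hanoi at route 1[3]=route 2[4]; then Riga at route 1[5]=route 2[5]; then Hanoi at route 1[6]=route 2[6]; then Hanoi at route 1[7]=route 2[9]; then Accra at route 1[8]=route 2[10]; then Accra at route 1[9]=route 2[11]; then Riga at route 1[11]=route 2[12]; then Accra at route 1[12]=route 2[14]; then Accra at route 1[13]=route 2[15]. dp[13][15] = 11 confirms this is the maximum.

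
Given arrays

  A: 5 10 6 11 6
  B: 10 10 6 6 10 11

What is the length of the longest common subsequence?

Let dp[i][j] be the LCS length of the first i values of A and the first j values of B. dp[i][j] = dp[i-1][j-1]+1 when the i-th and j-th values match, else max(dp[i-1][j], dp[i][j-1]).
    · 10 10  6  6 10 11
 ·  0  0  0  0  0  0  0
 5  0  0  0  0  0  0  0
10  0  1  1  1  1  1  1
 6  0  1  1  2  2  2  2
11  0  1  1  2  2  2  3
 6  0  1  1  2  3  3  3
dp[5][6] = 3. One LCS (by backtracking along matches): 10, 6, 11.

3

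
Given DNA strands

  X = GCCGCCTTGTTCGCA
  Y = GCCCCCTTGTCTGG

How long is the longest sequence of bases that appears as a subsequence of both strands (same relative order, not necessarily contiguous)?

One common subsequence of length 11: G [1,1], then C [2,3], then C [3,4], then C [5,5], then C [6,6], then T [7,7], then T [8,8], then G [9,9], then T [10,10], then T [11,12], then G [13,14]. Since dp[15][14] = 11, nothing longer is possible.

11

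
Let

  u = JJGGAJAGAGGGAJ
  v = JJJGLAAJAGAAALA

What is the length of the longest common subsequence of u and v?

Taking J at u[1]=v[2], J at u[2]=v[3], G at u[3]=v[4], A at u[5]=v[7], J at u[6]=v[8], A at u[7]=v[9], G at u[8]=v[10], A at u[9]=v[13], A at u[13]=v[15] gives a common subsequence of length 9. The LCS DP gives dp[14][15] = 9, so this is optimal.

9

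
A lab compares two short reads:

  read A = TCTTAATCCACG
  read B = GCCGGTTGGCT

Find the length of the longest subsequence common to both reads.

4

Pick C [2,3] → T [3,6] → T [4,7] → T [7,11]; all 4 bases appear in both, in order. The LCS DP gives dp[12][11] = 4, so this is optimal.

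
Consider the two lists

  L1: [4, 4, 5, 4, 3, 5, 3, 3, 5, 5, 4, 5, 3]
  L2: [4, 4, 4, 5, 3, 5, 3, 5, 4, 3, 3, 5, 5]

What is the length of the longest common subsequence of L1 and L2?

Taking 4 (L1 #1, L2 #2), then 4 (L1 #2, L2 #3), then 5 (L1 #3, L2 #6), then 3 (L1 #5, L2 #7), then 5 (L1 #6, L2 #8), then 3 (L1 #7, L2 #10), then 3 (L1 #8, L2 #11), then 5 (L1 #10, L2 #12), then 5 (L1 #12, L2 #13) gives a common subsequence of length 9. The LCS DP gives dp[13][13] = 9, so this is optimal.

9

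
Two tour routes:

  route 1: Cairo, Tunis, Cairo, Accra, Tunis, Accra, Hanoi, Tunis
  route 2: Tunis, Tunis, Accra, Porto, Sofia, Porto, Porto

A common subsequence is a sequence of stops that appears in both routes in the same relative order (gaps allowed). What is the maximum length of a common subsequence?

Match Tunis at route 1[2]=route 2[1] → Tunis at route 1[5]=route 2[2] → Accra at route 1[6]=route 2[3] — 3 stops in the same relative order in both. dp[8][7] = 3 confirms this is the maximum.

3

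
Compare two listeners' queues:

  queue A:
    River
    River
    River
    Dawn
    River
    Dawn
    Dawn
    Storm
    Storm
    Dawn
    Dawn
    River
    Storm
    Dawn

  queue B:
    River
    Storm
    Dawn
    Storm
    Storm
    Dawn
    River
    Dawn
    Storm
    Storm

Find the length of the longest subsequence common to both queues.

7

Match River at queue A[1]=queue B[1], then Dawn at queue A[7]=queue B[3], then Storm at queue A[8]=queue B[4], then Storm at queue A[9]=queue B[5], then Dawn at queue A[10]=queue B[6], then Dawn at queue A[11]=queue B[8], then Storm at queue A[13]=queue B[10] — 7 songs in the same relative order in both. Since dp[14][10] = 7, nothing longer is possible.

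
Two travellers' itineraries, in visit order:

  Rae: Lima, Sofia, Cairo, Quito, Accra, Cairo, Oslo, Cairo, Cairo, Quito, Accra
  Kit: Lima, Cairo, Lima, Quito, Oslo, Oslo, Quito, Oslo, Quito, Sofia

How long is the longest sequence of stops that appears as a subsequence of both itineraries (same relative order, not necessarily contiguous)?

Match Lima at Rae[1]=Kit[1] → Cairo at Rae[3]=Kit[2] → Quito at Rae[4]=Kit[7] → Oslo at Rae[7]=Kit[8] → Quito at Rae[10]=Kit[9] — 5 stops in the same relative order in both, and the DP table's final entry dp[11][10] is also 5, so no common subsequence is longer.

5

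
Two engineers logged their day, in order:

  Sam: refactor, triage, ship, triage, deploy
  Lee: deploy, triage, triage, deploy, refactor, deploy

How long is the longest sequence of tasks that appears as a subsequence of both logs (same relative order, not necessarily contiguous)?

3

One common subsequence of length 3: triage [2,2]; then triage [4,3]; then deploy [5,6]. dp[5][6] = 3 confirms this is the maximum.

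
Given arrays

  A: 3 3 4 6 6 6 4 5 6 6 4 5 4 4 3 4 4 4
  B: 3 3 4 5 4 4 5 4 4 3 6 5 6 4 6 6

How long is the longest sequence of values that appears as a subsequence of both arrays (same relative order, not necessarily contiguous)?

10

Pick 3 at A[1]=B[1]; then 3 at A[2]=B[2]; then 4 at A[3]=B[3]; then 4 at A[7]=B[5]; then 4 at A[11]=B[6]; then 5 at A[12]=B[7]; then 4 at A[13]=B[8]; then 4 at A[14]=B[9]; then 3 at A[15]=B[10]; then 4 at A[16]=B[14]; all 10 values appear in both, in order. dp[18][16] = 10 confirms this is the maximum.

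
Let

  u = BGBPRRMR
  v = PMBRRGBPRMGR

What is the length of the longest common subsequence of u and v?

Pick B [1,3] → G [2,6] → B [3,7] → P [4,8] → R [6,9] → M [7,10] → R [8,12]; all 7 characters appear in both, in order, and the DP table's final entry dp[8][12] is also 7, so no common subsequence is longer.

7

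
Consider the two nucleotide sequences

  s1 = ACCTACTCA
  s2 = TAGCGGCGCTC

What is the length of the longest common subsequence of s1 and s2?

6

Taking A (s1 #1, s2 #2) → C (s1 #2, s2 #4) → C (s1 #3, s2 #7) → C (s1 #6, s2 #9) → T (s1 #7, s2 #10) → C (s1 #8, s2 #11) gives a common subsequence of length 6. The LCS DP gives dp[9][11] = 6, so this is optimal.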